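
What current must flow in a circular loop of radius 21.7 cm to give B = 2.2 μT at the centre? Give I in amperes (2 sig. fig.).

I ≈ 0.76 A

At the centre of a circular loop B = μ₀I/(2R), so I = 2RB/μ₀.
With R = 0.217 m, I = 2 × 0.217 × 2.20×10⁻⁶ / (4π×10⁻⁷) = 0.760 A.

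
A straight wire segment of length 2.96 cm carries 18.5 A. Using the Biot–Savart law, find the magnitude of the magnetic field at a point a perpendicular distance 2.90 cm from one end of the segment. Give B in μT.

For a finite straight segment, B = (μ₀I/4πd)(sinθ₁ + sinθ₂), where θ₁, θ₂ are the angles from the perpendicular to each end.
The perpendicular foot is at one end, so the two end-offsets along the wire are 0 and L = 0.0296 m.
sinθ₁ = 0/√(0²+0.029²) = 0.0000; sinθ₂ = 0.0296/√(0.0296²+0.029²) = 0.7143.
B = (4π×10⁻⁷ × 18.5) / (4π × 0.029) × (0.0000 + 0.7143) = 4.56×10⁻⁵ T.

B ≈ 45.6 μT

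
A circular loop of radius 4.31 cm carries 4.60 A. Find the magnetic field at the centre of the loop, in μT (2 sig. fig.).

B ≈ 67 μT

At the centre of a circular loop the Biot–Savart law gives B = μ₀I/(2R).
B = (4π×10⁻⁷ × 4.60) / (2 × 0.0431) = 6.71×10⁻⁵ T.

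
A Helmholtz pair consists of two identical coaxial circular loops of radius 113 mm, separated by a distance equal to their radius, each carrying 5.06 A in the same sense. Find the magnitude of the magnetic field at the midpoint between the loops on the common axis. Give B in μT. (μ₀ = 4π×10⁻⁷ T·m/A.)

B ≈ 40.3 μT

Each loop contributes B = μ₀IR²/[2(R²+z²)^(3/2)] on the axis, with z measured from that loop.
Loop 1 (z = 0.0565 m): B₁ = 2.01×10⁻⁵ T. Loop 2 (z = 0.0565 m): B₂ = 2.01×10⁻⁵ T.
The fields add: B = B₁ + B₂ = 4.03×10⁻⁵ T.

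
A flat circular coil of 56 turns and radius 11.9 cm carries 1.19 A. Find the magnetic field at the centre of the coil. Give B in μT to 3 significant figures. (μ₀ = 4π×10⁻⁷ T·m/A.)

B ≈ 352 μT

For an N-turn flat coil, B = Nμ₀I/(2R) with R = 0.119 m.
B = 56 × 6.28×10⁻⁶ T = 3.52×10⁻⁴ T.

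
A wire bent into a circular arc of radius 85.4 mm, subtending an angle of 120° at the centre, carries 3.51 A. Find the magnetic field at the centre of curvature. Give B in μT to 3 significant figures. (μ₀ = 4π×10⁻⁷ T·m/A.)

The Biot–Savart field of a circular arc at its centre is B = μ₀Iφ/(4πR), with φ = 2.094 rad.
B = (4π×10⁻⁷ × 3.51 × 2.094) / (4π × 0.0854) = 8.61×10⁻⁶ T.

B ≈ 8.61 μT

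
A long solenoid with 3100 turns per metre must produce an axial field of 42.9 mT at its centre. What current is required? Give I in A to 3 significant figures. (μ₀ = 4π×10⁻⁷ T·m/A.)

Inside a long solenoid B = μ₀nI with n = 3100 m⁻¹, so I = B/(μ₀n).
I = 4.29×10⁻² / (4π×10⁻⁷ × 3100) = 11.0 A.

I ≈ 11.0 A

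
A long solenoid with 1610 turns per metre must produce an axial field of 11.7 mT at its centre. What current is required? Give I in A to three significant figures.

Inside a long solenoid B = μ₀nI with n = 1610 m⁻¹, so I = B/(μ₀n).
I = 1.17×10⁻² / (4π×10⁻⁷ × 1610) = 5.78 A.

I ≈ 5.78 A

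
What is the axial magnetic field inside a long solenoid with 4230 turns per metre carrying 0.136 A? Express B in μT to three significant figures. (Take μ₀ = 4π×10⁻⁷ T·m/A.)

B ≈ 723 μT

Inside a long solenoid, B = μ₀nI with n = 4230 turns/m.
B = 4π×10⁻⁷ × 4230 × 0.136 = 7.23×10⁻⁴ T.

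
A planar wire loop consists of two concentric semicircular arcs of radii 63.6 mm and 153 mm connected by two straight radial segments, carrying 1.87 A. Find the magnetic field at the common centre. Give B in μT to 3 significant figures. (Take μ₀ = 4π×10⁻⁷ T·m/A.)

B ≈ 5.40 μT

The radial connectors point toward the centre, so dl × r̂ = 0 and they contribute nothing.
Each semicircle gives μ₀I/(4R): inner arc 9.24×10⁻⁶ T, outer arc 3.84×10⁻⁶ T.
The two arcs carry current in opposite angular senses, so their fields oppose: B = |9.24×10⁻⁶ − 3.84×10⁻⁶| = 5.40×10⁻⁶ T.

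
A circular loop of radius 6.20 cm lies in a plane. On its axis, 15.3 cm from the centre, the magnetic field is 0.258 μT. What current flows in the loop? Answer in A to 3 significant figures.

I ≈ 0.481 A

On the axis of a loop, B = μ₀IR²/[2(R²+z²)^(3/2)], so I = 2B(R²+z²)^(3/2)/(μ₀R²).
R² + z² = 0.003844 + 0.02341 = 0.02725 m²; raised to 3/2 gives 4.50×10⁻³ m³.
I = 2 × 2.58×10⁻⁷ × 4.50×10⁻³ / (1.26×10⁻⁶ × 0.003844) = 0.481 A.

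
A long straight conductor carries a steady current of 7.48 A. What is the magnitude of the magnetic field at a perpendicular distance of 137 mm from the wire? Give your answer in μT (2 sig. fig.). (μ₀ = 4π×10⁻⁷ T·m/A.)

B ≈ 11 μT

For an infinitely long straight wire, B = μ₀I/(2πd).
B = (4π×10⁻⁷ × 7.48) / (2π × 0.137) = 1.09×10⁻⁵ T.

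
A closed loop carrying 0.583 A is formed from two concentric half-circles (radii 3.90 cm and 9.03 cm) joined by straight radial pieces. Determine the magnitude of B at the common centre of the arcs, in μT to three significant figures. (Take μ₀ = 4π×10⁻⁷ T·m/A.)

The radial connectors point toward the centre, so dl × r̂ = 0 and they contribute nothing.
Each semicircle gives μ₀I/(4R): inner arc 4.70×10⁻⁶ T, outer arc 2.03×10⁻⁶ T.
The two arcs carry current in opposite angular senses, so their fields oppose: B = |4.70×10⁻⁶ − 2.03×10⁻⁶| = 2.67×10⁻⁶ T.

B ≈ 2.67 μT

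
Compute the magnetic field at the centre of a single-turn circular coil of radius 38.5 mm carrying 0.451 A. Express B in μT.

At the centre of a circular loop the Biot–Savart law gives B = μ₀I/(2R).
B = (4π×10⁻⁷ × 0.451) / (2 × 0.0385) = 7.36×10⁻⁶ T.

B ≈ 7.36 μT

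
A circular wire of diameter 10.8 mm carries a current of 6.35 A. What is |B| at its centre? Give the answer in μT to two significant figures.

B ≈ 740 μT

At the centre of a circular loop the Biot–Savart law gives B = μ₀I/(2R) (so R = 0.0054 m).
B = (4π×10⁻⁷ × 6.35) / (2 × 0.0054) = 7.39×10⁻⁴ T.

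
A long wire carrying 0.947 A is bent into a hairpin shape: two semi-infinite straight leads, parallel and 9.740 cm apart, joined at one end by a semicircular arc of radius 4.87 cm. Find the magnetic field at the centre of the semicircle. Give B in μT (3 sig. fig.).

B ≈ 10.0 μT

The semicircular arc contributes B_arc = μ₀I·π/(4πR) = μ₀I/(4R) = 6.11×10⁻⁶ T.
Each semi-infinite lead is at perpendicular distance R = 0.0487 m from the centre, with the perpendicular foot at its near end, so it contributes μ₀I/(4πR); both point the same way, together 3.89×10⁻⁶ T.
Arc and leads all point the same direction: B = 6.11×10⁻⁶ + 3.89×10⁻⁶ = 1.00×10⁻⁵ T.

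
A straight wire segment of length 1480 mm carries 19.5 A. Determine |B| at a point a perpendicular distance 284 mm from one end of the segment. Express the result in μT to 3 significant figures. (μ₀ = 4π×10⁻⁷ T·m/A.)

B ≈ 6.74 μT

For a finite straight segment, B = (μ₀I/4πd)(sinθ₁ + sinθ₂), where θ₁, θ₂ are the angles from the perpendicular to each end.
The perpendicular foot is at one end, so the two end-offsets along the wire are 0 and L = 1.48 m.
sinθ₁ = 0/√(0²+0.284²) = 0.0000; sinθ₂ = 1.48/√(1.48²+0.284²) = 0.9821.
B = (4π×10⁻⁷ × 19.5) / (4π × 0.284) × (0.0000 + 0.9821) = 6.74×10⁻⁶ T.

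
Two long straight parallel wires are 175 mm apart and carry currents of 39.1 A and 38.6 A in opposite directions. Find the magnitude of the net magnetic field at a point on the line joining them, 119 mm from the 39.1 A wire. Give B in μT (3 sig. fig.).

B ≈ 204 μT

Each long wire gives B = μ₀I/(2πd). Distances are d₁ = 0.119 m and d₂ = 0.056 m.
B₁ = 6.57×10⁻⁵ T, B₂ = 1.38×10⁻⁴ T.
Between antiparallel currents both contributions point the same way, so they add. B = B₁ + B₂ = 6.57×10⁻⁵ + 1.38×10⁻⁴ = 2.04×10⁻⁴ T.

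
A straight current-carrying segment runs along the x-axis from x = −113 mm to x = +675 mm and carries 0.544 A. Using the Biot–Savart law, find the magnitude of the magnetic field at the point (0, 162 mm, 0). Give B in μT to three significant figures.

For a finite straight segment, B = (μ₀I/4πd)(sinθ₁ + sinθ₂), where θ₁, θ₂ are the angles from the perpendicular to each end.
The perpendicular distance is d = 0.162 m; the end-offsets along the wire are a = 0.113 m and b = 0.675 m.
sinθ₁ = 0.113/√(0.113²+0.162²) = 0.5721; sinθ₂ = 0.675/√(0.675²+0.162²) = 0.9724.
B = (4π×10⁻⁷ × 0.544) / (4π × 0.162) × (0.5721 + 0.9724) = 5.19×10⁻⁷ T.

B ≈ 0.519 μT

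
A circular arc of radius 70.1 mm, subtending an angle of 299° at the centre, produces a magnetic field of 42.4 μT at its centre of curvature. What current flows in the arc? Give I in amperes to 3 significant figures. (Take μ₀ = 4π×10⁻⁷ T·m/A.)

For a circular arc, B = μ₀Iφ/(4πR) with φ in radians; here φ = 5.219 rad.
So I = 4πRB/(μ₀φ) = 4π × 0.0701 × 4.24×10⁻⁵ / (4π×10⁻⁷ × 5.219) = 5.70 A.

I ≈ 5.70 A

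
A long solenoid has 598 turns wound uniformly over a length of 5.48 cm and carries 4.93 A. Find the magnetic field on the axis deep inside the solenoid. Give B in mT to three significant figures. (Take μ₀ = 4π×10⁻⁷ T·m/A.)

Inside a long solenoid, B = μ₀nI with n = 1.091×10⁴ turns/m.
B = 4π×10⁻⁷ × 1.091×10⁴ × 4.93 = 6.76×10⁻² T.

B ≈ 67.6 mT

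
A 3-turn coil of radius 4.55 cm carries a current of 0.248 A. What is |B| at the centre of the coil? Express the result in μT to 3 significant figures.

For an N-turn flat coil, B = Nμ₀I/(2R) with R = 0.0455 m.
B = 3 × 3.42×10⁻⁶ T = 1.03×10⁻⁵ T.

B ≈ 10.3 μT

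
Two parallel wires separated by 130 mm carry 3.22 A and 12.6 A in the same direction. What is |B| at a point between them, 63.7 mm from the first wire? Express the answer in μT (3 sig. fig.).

B ≈ 27.9 μT

Each long wire gives B = μ₀I/(2πd). Distances are d₁ = 0.0637 m and d₂ = 0.0663 m.
B₁ = 1.01×10⁻⁵ T, B₂ = 3.80×10⁻⁵ T.
Between parallel currents the two contributions point in opposite directions, so they subtract. B = |B₁ − B₂| = |1.01×10⁻⁵ − 3.80×10⁻⁵| = 2.79×10⁻⁵ T.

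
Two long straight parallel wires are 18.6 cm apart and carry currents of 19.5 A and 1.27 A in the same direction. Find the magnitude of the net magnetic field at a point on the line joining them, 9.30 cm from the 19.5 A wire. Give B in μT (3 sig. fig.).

B ≈ 39.2 μT

Each long wire gives B = μ₀I/(2πd). Distances are d₁ = 0.093 m and d₂ = 0.093 m.
B₁ = 4.19×10⁻⁵ T, B₂ = 2.73×10⁻⁶ T.
Between parallel currents the two contributions point in opposite directions, so they subtract. B = |B₁ − B₂| = |4.19×10⁻⁵ − 2.73×10⁻⁶| = 3.92×10⁻⁵ T.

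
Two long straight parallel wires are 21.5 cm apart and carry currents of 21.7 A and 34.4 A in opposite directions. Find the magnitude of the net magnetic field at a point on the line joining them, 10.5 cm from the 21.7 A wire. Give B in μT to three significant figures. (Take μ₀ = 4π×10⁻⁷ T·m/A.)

B ≈ 104 μT

Each long wire gives B = μ₀I/(2πd). Distances are d₁ = 0.105 m and d₂ = 0.11 m.
B₁ = 4.13×10⁻⁵ T, B₂ = 6.25×10⁻⁵ T.
Between antiparallel currents both contributions point the same way, so they add. B = B₁ + B₂ = 4.13×10⁻⁵ + 6.25×10⁻⁵ = 1.04×10⁻⁴ T.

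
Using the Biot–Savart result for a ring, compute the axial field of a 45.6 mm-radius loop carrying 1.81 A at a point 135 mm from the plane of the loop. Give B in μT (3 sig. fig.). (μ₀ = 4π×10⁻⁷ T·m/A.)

B ≈ 0.817 μT

On the axis of a circular loop, B = μ₀IR² / [2(R²+z²)^(3/2)].
R² + z² = (0.0456)² + (0.135)² = 0.0203 m², and (R²+z²)^(3/2) = 2.89×10⁻³ m³.
B = (4π×10⁻⁷ × 1.81 × 0.002079) / (2 × 2.89×10⁻³) = 8.17×10⁻⁷ T.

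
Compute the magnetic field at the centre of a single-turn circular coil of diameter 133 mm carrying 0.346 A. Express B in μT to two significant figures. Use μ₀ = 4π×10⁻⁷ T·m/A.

B ≈ 3.3 μT

At the centre of a circular loop the Biot–Savart law gives B = μ₀I/(2R) (so R = 0.0665 m).
B = (4π×10⁻⁷ × 0.346) / (2 × 0.0665) = 3.27×10⁻⁶ T.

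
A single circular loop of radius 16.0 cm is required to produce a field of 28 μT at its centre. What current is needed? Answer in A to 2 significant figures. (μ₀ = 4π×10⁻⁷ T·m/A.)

At the centre of a circular loop B = μ₀I/(2R), so I = 2RB/μ₀.
With R = 0.16 m, I = 2 × 0.16 × 2.80×10⁻⁵ / (4π×10⁻⁷) = 7.13 A.

I ≈ 7.1 A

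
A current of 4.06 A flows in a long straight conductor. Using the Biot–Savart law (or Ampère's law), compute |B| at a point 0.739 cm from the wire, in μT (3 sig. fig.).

B ≈ 110 μT

For an infinitely long straight wire, B = μ₀I/(2πd).
B = (4π×10⁻⁷ × 4.06) / (2π × 0.00739) = 1.10×10⁻⁴ T.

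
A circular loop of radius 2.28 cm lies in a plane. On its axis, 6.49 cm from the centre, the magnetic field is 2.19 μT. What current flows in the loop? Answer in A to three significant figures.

I ≈ 2.18 A

On the axis of a loop, B = μ₀IR²/[2(R²+z²)^(3/2)], so I = 2B(R²+z²)^(3/2)/(μ₀R²).
R² + z² = 0.0005198 + 0.004212 = 0.004732 m²; raised to 3/2 gives 3.25×10⁻⁴ m³.
I = 2 × 2.19×10⁻⁶ × 3.25×10⁻⁴ / (1.26×10⁻⁶ × 0.0005198) = 2.18 A.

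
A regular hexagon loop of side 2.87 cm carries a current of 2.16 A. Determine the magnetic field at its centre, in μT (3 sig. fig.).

B ≈ 52.1 μT

Each side is a finite straight segment at perpendicular distance d = a/(2 tan(π/6)) = 0.02485 m from the centre, with end-angles ±π/6.
One side contributes B₁ = (μ₀I/4πd)·2 sin(π/6) = 8.69×10⁻⁶ T.
All 6 sides add in the same direction: B = 6 × 8.69×10⁻⁶ = 5.21×10⁻⁵ T.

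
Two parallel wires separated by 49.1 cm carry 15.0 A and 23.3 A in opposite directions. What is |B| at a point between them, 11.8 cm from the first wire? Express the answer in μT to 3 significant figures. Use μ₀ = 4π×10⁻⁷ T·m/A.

B ≈ 37.9 μT

Each long wire gives B = μ₀I/(2πd). Distances are d₁ = 0.118 m and d₂ = 0.373 m.
B₁ = 2.54×10⁻⁵ T, B₂ = 1.25×10⁻⁵ T.
Between antiparallel currents both contributions point the same way, so they add. B = B₁ + B₂ = 2.54×10⁻⁵ + 1.25×10⁻⁵ = 3.79×10⁻⁵ T.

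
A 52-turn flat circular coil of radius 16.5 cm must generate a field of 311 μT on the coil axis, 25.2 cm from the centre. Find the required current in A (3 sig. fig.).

I ≈ 9.55 A

For an N-turn coil, B = Nμ₀IR²/[2(R²+z²)^(3/2)] with R = 0.165 m, z = 0.252 m, so I = 2B(R²+z²)^(3/2)/(Nμ₀R²) = 2 × 3.11×10⁻⁴ × 2.73×10⁻² / (52 × 4π×10⁻⁷ × 0.02723) = 9.55 A.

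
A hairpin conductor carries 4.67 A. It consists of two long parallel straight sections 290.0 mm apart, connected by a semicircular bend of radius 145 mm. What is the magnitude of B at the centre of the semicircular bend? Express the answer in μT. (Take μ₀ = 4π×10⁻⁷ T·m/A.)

The semicircular arc contributes B_arc = μ₀I·π/(4πR) = μ₀I/(4R) = 1.01×10⁻⁵ T.
Each semi-infinite lead is at perpendicular distance R = 0.145 m from the centre, with the perpendicular foot at its near end, so it contributes μ₀I/(4πR); both point the same way, together 6.44×10⁻⁶ T.
Arc and leads all point the same direction: B = 1.01×10⁻⁵ + 6.44×10⁻⁶ = 1.66×10⁻⁵ T.

B ≈ 16.6 μT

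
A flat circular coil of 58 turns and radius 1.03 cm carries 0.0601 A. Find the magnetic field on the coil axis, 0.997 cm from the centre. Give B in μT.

For an N-turn flat coil, B = Nμ₀IR²/[2(R²+z²)^(3/2)] with R = 0.0103 m, z = 0.00997 m.
B = 58 × 1.36×10⁻⁶ T = 7.89×10⁻⁵ T.

B ≈ 78.9 μT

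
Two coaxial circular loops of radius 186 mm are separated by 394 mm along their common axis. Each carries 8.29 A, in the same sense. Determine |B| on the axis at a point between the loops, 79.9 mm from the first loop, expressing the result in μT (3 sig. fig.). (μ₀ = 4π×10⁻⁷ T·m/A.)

B ≈ 25.4 μT

Each loop contributes B = μ₀IR²/[2(R²+z²)^(3/2)] on the axis, with z measured from that loop.
Loop 1 (z = 0.0799 m): B₁ = 2.17×10⁻⁵ T. Loop 2 (z = 0.3141 m): B₂ = 3.70×10⁻⁶ T.
The fields add: B = B₁ + B₂ = 2.54×10⁻⁵ T.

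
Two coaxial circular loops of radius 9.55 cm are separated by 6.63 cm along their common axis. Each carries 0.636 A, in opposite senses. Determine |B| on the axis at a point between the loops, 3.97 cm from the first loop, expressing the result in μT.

Each loop contributes B = μ₀IR²/[2(R²+z²)^(3/2)] on the axis, with z measured from that loop.
Loop 1 (z = 0.0397 m): B₁ = 3.29×10⁻⁶ T. Loop 2 (z = 0.0266 m): B₂ = 3.74×10⁻⁶ T.
The fields oppose: B = |B₁ − B₂| = 4.46×10⁻⁷ T.

B ≈ 0.446 μT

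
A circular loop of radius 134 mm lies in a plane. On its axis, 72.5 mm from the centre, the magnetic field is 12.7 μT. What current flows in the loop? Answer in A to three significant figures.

I ≈ 3.98 A

On the axis of a loop, B = μ₀IR²/[2(R²+z²)^(3/2)], so I = 2B(R²+z²)^(3/2)/(μ₀R²).
R² + z² = 0.01796 + 0.005256 = 0.02321 m²; raised to 3/2 gives 3.54×10⁻³ m³.
I = 2 × 1.27×10⁻⁵ × 3.54×10⁻³ / (1.26×10⁻⁶ × 0.01796) = 3.98 A.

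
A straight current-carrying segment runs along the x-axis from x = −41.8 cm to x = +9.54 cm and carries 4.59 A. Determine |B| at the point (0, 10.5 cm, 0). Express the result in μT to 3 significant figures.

For a finite straight segment, B = (μ₀I/4πd)(sinθ₁ + sinθ₂), where θ₁, θ₂ are the angles from the perpendicular to each end.
The perpendicular distance is d = 0.105 m; the end-offsets along the wire are a = 0.418 m and b = 0.0954 m.
sinθ₁ = 0.418/√(0.418²+0.105²) = 0.9699; sinθ₂ = 0.0954/√(0.0954²+0.105²) = 0.6725.
B = (4π×10⁻⁷ × 4.59) / (4π × 0.105) × (0.9699 + 0.6725) = 7.18×10⁻⁶ T.

B ≈ 7.18 μT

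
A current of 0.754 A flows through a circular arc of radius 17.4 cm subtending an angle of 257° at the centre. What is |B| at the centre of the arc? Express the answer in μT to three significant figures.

B ≈ 1.94 μT

The Biot–Savart field of a circular arc at its centre is B = μ₀Iφ/(4πR), with φ = 4.485 rad.
B = (4π×10⁻⁷ × 0.754 × 4.485) / (4π × 0.174) = 1.94×10⁻⁶ T.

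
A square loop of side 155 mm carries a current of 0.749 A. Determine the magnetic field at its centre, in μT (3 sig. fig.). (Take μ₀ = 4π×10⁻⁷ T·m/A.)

B ≈ 5.47 μT

Each side is a finite straight segment at perpendicular distance d = a/(2 tan(π/4)) = 0.0775 m from the centre, with end-angles ±π/4.
One side contributes B₁ = (μ₀I/4πd)·2 sin(π/4) = 1.37×10⁻⁶ T.
All 4 sides add in the same direction: B = 4 × 1.37×10⁻⁶ = 5.47×10⁻⁶ T.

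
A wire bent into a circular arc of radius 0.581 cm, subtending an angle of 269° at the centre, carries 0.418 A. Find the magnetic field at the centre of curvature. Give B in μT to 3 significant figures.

B ≈ 33.8 μT

The Biot–Savart field of a circular arc at its centre is B = μ₀Iφ/(4πR), with φ = 4.695 rad.
B = (4π×10⁻⁷ × 0.418 × 4.695) / (4π × 0.00581) = 3.38×10⁻⁵ T.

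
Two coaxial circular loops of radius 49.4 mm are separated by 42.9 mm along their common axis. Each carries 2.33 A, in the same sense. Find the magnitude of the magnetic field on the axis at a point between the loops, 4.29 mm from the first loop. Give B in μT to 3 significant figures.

B ≈ 43.8 μT

Each loop contributes B = μ₀IR²/[2(R²+z²)^(3/2)] on the axis, with z measured from that loop.
Loop 1 (z = 0.00429 m): B₁ = 2.93×10⁻⁵ T. Loop 2 (z = 0.03861 m): B₂ = 1.45×10⁻⁵ T.
The fields add: B = B₁ + B₂ = 4.38×10⁻⁵ T.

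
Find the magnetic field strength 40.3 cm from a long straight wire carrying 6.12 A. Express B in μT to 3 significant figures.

For an infinitely long straight wire, B = μ₀I/(2πd).
B = (4π×10⁻⁷ × 6.12) / (2π × 0.403) = 3.04×10⁻⁶ T.

B ≈ 3.04 μT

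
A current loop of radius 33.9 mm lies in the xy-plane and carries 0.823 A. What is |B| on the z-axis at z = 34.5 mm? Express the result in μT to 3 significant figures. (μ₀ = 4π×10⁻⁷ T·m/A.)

On the axis of a circular loop, B = μ₀IR² / [2(R²+z²)^(3/2)].
R² + z² = (0.0339)² + (0.0345)² = 0.002339 m², and (R²+z²)^(3/2) = 1.13×10⁻⁴ m³.
B = (4π×10⁻⁷ × 0.823 × 0.001149) / (2 × 1.13×10⁻⁴) = 5.25×10⁻⁶ T.

B ≈ 5.25 μT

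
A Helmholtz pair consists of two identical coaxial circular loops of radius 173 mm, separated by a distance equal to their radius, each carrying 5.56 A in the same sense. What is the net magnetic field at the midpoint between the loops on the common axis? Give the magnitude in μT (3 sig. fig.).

Each loop contributes B = μ₀IR²/[2(R²+z²)^(3/2)] on the axis, with z measured from that loop.
Loop 1 (z = 0.0865 m): B₁ = 1.44×10⁻⁵ T. Loop 2 (z = 0.0865 m): B₂ = 1.44×10⁻⁵ T.
The fields add: B = B₁ + B₂ = 2.89×10⁻⁵ T.

B ≈ 28.9 μT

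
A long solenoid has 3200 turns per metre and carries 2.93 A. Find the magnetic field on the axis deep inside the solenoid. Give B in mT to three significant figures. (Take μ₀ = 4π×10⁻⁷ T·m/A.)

B ≈ 11.8 mT

Inside a long solenoid, B = μ₀nI with n = 3200 turns/m.
B = 4π×10⁻⁷ × 3200 × 2.93 = 1.18×10⁻² T.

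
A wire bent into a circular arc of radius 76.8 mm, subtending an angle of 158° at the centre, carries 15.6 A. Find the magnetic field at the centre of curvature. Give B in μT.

The Biot–Savart field of a circular arc at its centre is B = μ₀Iφ/(4πR), with φ = 2.758 rad.
B = (4π×10⁻⁷ × 15.6 × 2.758) / (4π × 0.0768) = 5.60×10⁻⁵ T.

B ≈ 56.0 μT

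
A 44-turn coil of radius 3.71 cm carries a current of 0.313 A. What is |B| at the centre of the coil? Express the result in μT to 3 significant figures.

B ≈ 233 μT

For an N-turn flat coil, B = Nμ₀I/(2R) with R = 0.0371 m.
B = 44 × 5.30×10⁻⁶ T = 2.33×10⁻⁴ T.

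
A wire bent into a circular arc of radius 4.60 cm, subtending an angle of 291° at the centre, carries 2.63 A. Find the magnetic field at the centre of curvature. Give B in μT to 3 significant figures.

B ≈ 29.0 μT

The Biot–Savart field of a circular arc at its centre is B = μ₀Iφ/(4πR), with φ = 5.079 rad.
B = (4π×10⁻⁷ × 2.63 × 5.079) / (4π × 0.046) = 2.90×10⁻⁵ T.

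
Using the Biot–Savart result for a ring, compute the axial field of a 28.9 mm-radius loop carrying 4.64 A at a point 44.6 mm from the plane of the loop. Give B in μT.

B ≈ 16.2 μT

On the axis of a circular loop, B = μ₀IR² / [2(R²+z²)^(3/2)].
R² + z² = (0.0289)² + (0.0446)² = 0.002824 m², and (R²+z²)^(3/2) = 1.50×10⁻⁴ m³.
B = (4π×10⁻⁷ × 4.64 × 0.0008352) / (2 × 1.50×10⁻⁴) = 1.62×10⁻⁵ T.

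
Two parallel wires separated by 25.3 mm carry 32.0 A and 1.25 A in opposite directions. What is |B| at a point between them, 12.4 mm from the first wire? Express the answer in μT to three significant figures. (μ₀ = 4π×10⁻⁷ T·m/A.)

Each long wire gives B = μ₀I/(2πd). Distances are d₁ = 0.0124 m and d₂ = 0.0129 m.
B₁ = 5.16×10⁻⁴ T, B₂ = 1.94×10⁻⁵ T.
Between antiparallel currents both contributions point the same way, so they add. B = B₁ + B₂ = 5.16×10⁻⁴ + 1.94×10⁻⁵ = 5.36×10⁻⁴ T.

B ≈ 536 μT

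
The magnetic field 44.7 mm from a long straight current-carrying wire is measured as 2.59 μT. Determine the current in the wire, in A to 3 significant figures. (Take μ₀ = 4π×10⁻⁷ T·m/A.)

I ≈ 0.579 A

For a long straight wire B = μ₀I/(2πd), so I = 2πdB/μ₀.
I = 2π × 0.0447 × 2.59×10⁻⁶ / (4π×10⁻⁷) = 0.579 A.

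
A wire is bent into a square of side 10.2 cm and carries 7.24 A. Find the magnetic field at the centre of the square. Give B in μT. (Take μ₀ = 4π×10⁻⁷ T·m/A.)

B ≈ 80.3 μT

Each side is a finite straight segment at perpendicular distance d = a/(2 tan(π/4)) = 0.051 m from the centre, with end-angles ±π/4.
One side contributes B₁ = (μ₀I/4πd)·2 sin(π/4) = 2.01×10⁻⁵ T.
All 4 sides add in the same direction: B = 4 × 2.01×10⁻⁵ = 8.03×10⁻⁵ T.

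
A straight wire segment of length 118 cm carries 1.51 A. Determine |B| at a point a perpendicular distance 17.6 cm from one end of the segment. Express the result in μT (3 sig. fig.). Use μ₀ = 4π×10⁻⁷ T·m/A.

For a finite straight segment, B = (μ₀I/4πd)(sinθ₁ + sinθ₂), where θ₁, θ₂ are the angles from the perpendicular to each end.
The perpendicular foot is at one end, so the two end-offsets along the wire are 0 and L = 1.18 m.
sinθ₁ = 0/√(0²+0.176²) = 0.0000; sinθ₂ = 1.18/√(1.18²+0.176²) = 0.9891.
B = (4π×10⁻⁷ × 1.51) / (4π × 0.176) × (0.0000 + 0.9891) = 8.49×10⁻⁷ T.

B ≈ 0.849 μT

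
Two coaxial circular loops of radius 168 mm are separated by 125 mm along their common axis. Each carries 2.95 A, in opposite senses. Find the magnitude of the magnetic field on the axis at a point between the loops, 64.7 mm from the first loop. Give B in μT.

B ≈ 0.233 μT

Each loop contributes B = μ₀IR²/[2(R²+z²)^(3/2)] on the axis, with z measured from that loop.
Loop 1 (z = 0.0647 m): B₁ = 8.97×10⁻⁶ T. Loop 2 (z = 0.0603 m): B₂ = 9.20×10⁻⁶ T.
The fields oppose: B = |B₁ − B₂| = 2.33×10⁻⁷ T.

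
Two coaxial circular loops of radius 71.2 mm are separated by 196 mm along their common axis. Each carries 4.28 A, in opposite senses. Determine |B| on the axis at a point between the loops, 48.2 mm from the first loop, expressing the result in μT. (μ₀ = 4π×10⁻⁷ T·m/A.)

Each loop contributes B = μ₀IR²/[2(R²+z²)^(3/2)] on the axis, with z measured from that loop.
Loop 1 (z = 0.0482 m): B₁ = 2.14×10⁻⁵ T. Loop 2 (z = 0.1478 m): B₂ = 3.09×10⁻⁶ T.
The fields oppose: B = |B₁ − B₂| = 1.84×10⁻⁵ T.

B ≈ 18.4 μT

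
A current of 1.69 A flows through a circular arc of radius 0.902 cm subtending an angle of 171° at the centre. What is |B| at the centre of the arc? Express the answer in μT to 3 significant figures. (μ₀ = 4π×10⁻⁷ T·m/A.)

The Biot–Savart field of a circular arc at its centre is B = μ₀Iφ/(4πR), with φ = 2.985 rad.
B = (4π×10⁻⁷ × 1.69 × 2.985) / (4π × 0.00902) = 5.59×10⁻⁵ T.

B ≈ 55.9 μT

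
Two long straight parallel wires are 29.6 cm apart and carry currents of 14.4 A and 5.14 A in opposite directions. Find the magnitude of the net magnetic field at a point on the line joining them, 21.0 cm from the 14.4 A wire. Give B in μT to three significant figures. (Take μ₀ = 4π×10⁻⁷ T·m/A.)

B ≈ 25.7 μT

Each long wire gives B = μ₀I/(2πd). Distances are d₁ = 0.21 m and d₂ = 0.086 m.
B₁ = 1.37×10⁻⁵ T, B₂ = 1.20×10⁻⁵ T.
Between antiparallel currents both contributions point the same way, so they add. B = B₁ + B₂ = 1.37×10⁻⁵ + 1.20×10⁻⁵ = 2.57×10⁻⁵ T.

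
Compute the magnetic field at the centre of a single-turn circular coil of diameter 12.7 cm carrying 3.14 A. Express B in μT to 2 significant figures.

B ≈ 31 μT

At the centre of a circular loop the Biot–Savart law gives B = μ₀I/(2R) (so R = 0.0635 m).
B = (4π×10⁻⁷ × 3.14) / (2 × 0.0635) = 3.11×10⁻⁵ T.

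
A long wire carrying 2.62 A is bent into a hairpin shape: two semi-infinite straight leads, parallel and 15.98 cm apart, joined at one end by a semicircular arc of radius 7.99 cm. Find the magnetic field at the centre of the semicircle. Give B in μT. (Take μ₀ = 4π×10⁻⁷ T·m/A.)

The semicircular arc contributes B_arc = μ₀I·π/(4πR) = μ₀I/(4R) = 1.03×10⁻⁵ T.
Each semi-infinite lead is at perpendicular distance R = 0.0799 m from the centre, with the perpendicular foot at its near end, so it contributes μ₀I/(4πR); both point the same way, together 6.56×10⁻⁶ T.
Arc and leads all point the same direction: B = 1.03×10⁻⁵ + 6.56×10⁻⁶ = 1.69×10⁻⁵ T.

B ≈ 16.9 μT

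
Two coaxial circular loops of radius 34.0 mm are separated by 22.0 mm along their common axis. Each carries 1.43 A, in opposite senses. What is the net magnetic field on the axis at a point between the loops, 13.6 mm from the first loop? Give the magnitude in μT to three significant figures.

B ≈ 3.03 μT

Each loop contributes B = μ₀IR²/[2(R²+z²)^(3/2)] on the axis, with z measured from that loop.
Loop 1 (z = 0.0136 m): B₁ = 2.12×10⁻⁵ T. Loop 2 (z = 0.0084 m): B₂ = 2.42×10⁻⁵ T.
The fields oppose: B = |B₁ − B₂| = 3.03×10⁻⁶ T.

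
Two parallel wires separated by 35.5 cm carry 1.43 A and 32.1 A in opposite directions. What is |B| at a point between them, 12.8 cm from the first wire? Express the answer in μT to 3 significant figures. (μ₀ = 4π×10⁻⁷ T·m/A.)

Each long wire gives B = μ₀I/(2πd). Distances are d₁ = 0.128 m and d₂ = 0.227 m.
B₁ = 2.23×10⁻⁶ T, B₂ = 2.83×10⁻⁵ T.
Between antiparallel currents both contributions point the same way, so they add. B = B₁ + B₂ = 2.23×10⁻⁶ + 2.83×10⁻⁵ = 3.05×10⁻⁵ T.

B ≈ 30.5 μT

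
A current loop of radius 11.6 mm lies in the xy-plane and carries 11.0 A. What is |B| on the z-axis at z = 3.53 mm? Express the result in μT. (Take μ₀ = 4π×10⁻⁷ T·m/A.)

On the axis of a circular loop, B = μ₀IR² / [2(R²+z²)^(3/2)].
R² + z² = (0.0116)² + (0.00353)² = 0.000147 m², and (R²+z²)^(3/2) = 1.78×10⁻⁶ m³.
B = (4π×10⁻⁷ × 11.0 × 0.0001346) / (2 × 1.78×10⁻⁶) = 5.22×10⁻⁴ T.

B ≈ 522 μT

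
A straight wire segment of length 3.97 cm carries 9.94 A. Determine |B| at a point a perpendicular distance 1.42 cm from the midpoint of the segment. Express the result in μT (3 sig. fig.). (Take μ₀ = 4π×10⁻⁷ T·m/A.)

For a finite straight segment, B = (μ₀I/4πd)(sinθ₁ + sinθ₂), where θ₁, θ₂ are the angles from the perpendicular to each end.
The perpendicular from the point meets the wire at its midpoint, so each end is L/2 = 0.01985 m away along the wire.
sinθ₁ = 0.01985/√(0.01985²+0.0142²) = 0.8133; sinθ₂ = 0.01985/√(0.01985²+0.0142²) = 0.8133.
B = (4π×10⁻⁷ × 9.94) / (4π × 0.0142) × (0.8133 + 0.8133) = 1.14×10⁻⁴ T.

B ≈ 114 μT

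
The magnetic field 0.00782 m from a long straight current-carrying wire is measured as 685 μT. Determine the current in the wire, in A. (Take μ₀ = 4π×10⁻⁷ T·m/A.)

For a long straight wire B = μ₀I/(2πd), so I = 2πdB/μ₀.
I = 2π × 0.00782 × 6.85×10⁻⁴ / (4π×10⁻⁷) = 26.8 A.

I ≈ 26.8 A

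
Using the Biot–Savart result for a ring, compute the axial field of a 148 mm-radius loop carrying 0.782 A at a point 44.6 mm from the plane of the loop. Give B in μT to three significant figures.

On the axis of a circular loop, B = μ₀IR² / [2(R²+z²)^(3/2)].
R² + z² = (0.148)² + (0.0446)² = 0.02389 m², and (R²+z²)^(3/2) = 3.69×10⁻³ m³.
B = (4π×10⁻⁷ × 0.782 × 0.0219) / (2 × 3.69×10⁻³) = 2.91×10⁻⁶ T.

B ≈ 2.91 μT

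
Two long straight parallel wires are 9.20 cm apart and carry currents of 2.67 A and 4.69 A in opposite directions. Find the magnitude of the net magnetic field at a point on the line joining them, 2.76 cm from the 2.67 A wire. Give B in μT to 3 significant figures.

B ≈ 33.9 μT

Each long wire gives B = μ₀I/(2πd). Distances are d₁ = 0.0276 m and d₂ = 0.0644 m.
B₁ = 1.93×10⁻⁵ T, B₂ = 1.46×10⁻⁵ T.
Between antiparallel currents both contributions point the same way, so they add. B = B₁ + B₂ = 1.93×10⁻⁵ + 1.46×10⁻⁵ = 3.39×10⁻⁵ T.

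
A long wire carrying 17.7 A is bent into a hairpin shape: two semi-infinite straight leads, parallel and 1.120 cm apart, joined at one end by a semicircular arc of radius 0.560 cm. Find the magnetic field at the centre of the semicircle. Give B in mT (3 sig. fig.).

B ≈ 1.63 mT

The semicircular arc contributes B_arc = μ₀I·π/(4πR) = μ₀I/(4R) = 9.93×10⁻⁴ T.
Each semi-infinite lead is at perpendicular distance R = 0.0056 m from the centre, with the perpendicular foot at its near end, so it contributes μ₀I/(4πR); both point the same way, together 6.32×10⁻⁴ T.
Arc and leads all point the same direction: B = 9.93×10⁻⁴ + 6.32×10⁻⁴ = 1.63×10⁻³ T.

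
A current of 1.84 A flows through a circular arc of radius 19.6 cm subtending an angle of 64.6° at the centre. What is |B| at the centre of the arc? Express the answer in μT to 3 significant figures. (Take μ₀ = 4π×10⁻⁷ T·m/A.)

B ≈ 1.06 μT

The Biot–Savart field of a circular arc at its centre is B = μ₀Iφ/(4πR), with φ = 1.127 rad.
B = (4π×10⁻⁷ × 1.84 × 1.127) / (4π × 0.196) = 1.06×10⁻⁶ T.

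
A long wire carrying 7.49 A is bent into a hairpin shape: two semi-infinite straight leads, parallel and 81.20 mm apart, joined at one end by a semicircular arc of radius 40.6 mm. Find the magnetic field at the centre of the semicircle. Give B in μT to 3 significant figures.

The semicircular arc contributes B_arc = μ₀I·π/(4πR) = μ₀I/(4R) = 5.80×10⁻⁵ T.
Each semi-infinite lead is at perpendicular distance R = 0.0406 m from the centre, with the perpendicular foot at its near end, so it contributes μ₀I/(4πR); both point the same way, together 3.69×10⁻⁵ T.
Arc and leads all point the same direction: B = 5.80×10⁻⁵ + 3.69×10⁻⁵ = 9.49×10⁻⁵ T.

B ≈ 94.9 μT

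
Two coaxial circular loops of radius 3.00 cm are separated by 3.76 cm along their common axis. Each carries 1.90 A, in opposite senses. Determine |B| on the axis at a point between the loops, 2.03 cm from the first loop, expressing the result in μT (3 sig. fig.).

Each loop contributes B = μ₀IR²/[2(R²+z²)^(3/2)] on the axis, with z measured from that loop.
Loop 1 (z = 0.0203 m): B₁ = 2.26×10⁻⁵ T. Loop 2 (z = 0.0173 m): B₂ = 2.59×10⁻⁵ T.
The fields oppose: B = |B₁ − B₂| = 3.26×10⁻⁶ T.

B ≈ 3.26 μT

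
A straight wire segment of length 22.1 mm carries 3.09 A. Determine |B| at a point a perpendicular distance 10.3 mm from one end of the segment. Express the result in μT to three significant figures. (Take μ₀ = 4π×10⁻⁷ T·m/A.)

For a finite straight segment, B = (μ₀I/4πd)(sinθ₁ + sinθ₂), where θ₁, θ₂ are the angles from the perpendicular to each end.
The perpendicular foot is at one end, so the two end-offsets along the wire are 0 and L = 0.0221 m.
sinθ₁ = 0/√(0²+0.0103²) = 0.0000; sinθ₂ = 0.0221/√(0.0221²+0.0103²) = 0.9064.
B = (4π×10⁻⁷ × 3.09) / (4π × 0.0103) × (0.0000 + 0.9064) = 2.72×10⁻⁵ T.

B ≈ 27.2 μT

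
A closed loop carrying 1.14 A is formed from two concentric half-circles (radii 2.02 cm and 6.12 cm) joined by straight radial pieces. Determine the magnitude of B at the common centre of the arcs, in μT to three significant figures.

B ≈ 11.9 μT

The radial connectors point toward the centre, so dl × r̂ = 0 and they contribute nothing.
Each semicircle gives μ₀I/(4R): inner arc 1.77×10⁻⁵ T, outer arc 5.85×10⁻⁶ T.
The two arcs carry current in opposite angular senses, so their fields oppose: B = |1.77×10⁻⁵ − 5.85×10⁻⁶| = 1.19×10⁻⁵ T.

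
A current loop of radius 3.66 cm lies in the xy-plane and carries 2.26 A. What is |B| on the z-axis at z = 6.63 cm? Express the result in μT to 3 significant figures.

On the axis of a circular loop, B = μ₀IR² / [2(R²+z²)^(3/2)].
R² + z² = (0.0366)² + (0.0663)² = 0.005735 m², and (R²+z²)^(3/2) = 4.34×10⁻⁴ m³.
B = (4π×10⁻⁷ × 2.26 × 0.00134) / (2 × 4.34×10⁻⁴) = 4.38×10⁻⁶ T.

B ≈ 4.38 μT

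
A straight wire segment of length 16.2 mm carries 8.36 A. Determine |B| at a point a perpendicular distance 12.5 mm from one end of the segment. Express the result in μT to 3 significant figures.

B ≈ 52.9 μT

For a finite straight segment, B = (μ₀I/4πd)(sinθ₁ + sinθ₂), where θ₁, θ₂ are the angles from the perpendicular to each end.
The perpendicular foot is at one end, so the two end-offsets along the wire are 0 and L = 0.0162 m.
sinθ₁ = 0/√(0²+0.0125²) = 0.0000; sinθ₂ = 0.0162/√(0.0162²+0.0125²) = 0.7917.
B = (4π×10⁻⁷ × 8.36) / (4π × 0.0125) × (0.0000 + 0.7917) = 5.29×10⁻⁵ T.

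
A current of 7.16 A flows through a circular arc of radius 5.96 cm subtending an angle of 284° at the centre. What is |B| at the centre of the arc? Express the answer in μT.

The Biot–Savart field of a circular arc at its centre is B = μ₀Iφ/(4πR), with φ = 4.957 rad.
B = (4π×10⁻⁷ × 7.16 × 4.957) / (4π × 0.0596) = 5.95×10⁻⁵ T.

B ≈ 59.5 μT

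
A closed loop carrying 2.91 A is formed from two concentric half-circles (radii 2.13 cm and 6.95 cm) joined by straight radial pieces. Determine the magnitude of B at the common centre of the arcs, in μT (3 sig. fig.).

B ≈ 29.8 μT

The radial connectors point toward the centre, so dl × r̂ = 0 and they contribute nothing.
Each semicircle gives μ₀I/(4R): inner arc 4.29×10⁻⁵ T, outer arc 1.32×10⁻⁵ T.
The two arcs carry current in opposite angular senses, so their fields oppose: B = |4.29×10⁻⁵ − 1.32×10⁻⁵| = 2.98×10⁻⁵ T.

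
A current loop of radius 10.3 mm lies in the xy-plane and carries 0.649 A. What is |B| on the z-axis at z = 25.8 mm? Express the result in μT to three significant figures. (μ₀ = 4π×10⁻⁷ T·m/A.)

B ≈ 2.02 μT

On the axis of a circular loop, B = μ₀IR² / [2(R²+z²)^(3/2)].
R² + z² = (0.0103)² + (0.0258)² = 0.0007717 m², and (R²+z²)^(3/2) = 2.14×10⁻⁵ m³.
B = (4π×10⁻⁷ × 0.649 × 0.0001061) / (2 × 2.14×10⁻⁵) = 2.02×10⁻⁶ T.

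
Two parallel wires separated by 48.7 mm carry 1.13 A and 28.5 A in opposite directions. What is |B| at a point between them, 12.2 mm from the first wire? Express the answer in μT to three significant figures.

Each long wire gives B = μ₀I/(2πd). Distances are d₁ = 0.0122 m and d₂ = 0.0365 m.
B₁ = 1.85×10⁻⁵ T, B₂ = 1.56×10⁻⁴ T.
Between antiparallel currents both contributions point the same way, so they add. B = B₁ + B₂ = 1.85×10⁻⁵ + 1.56×10⁻⁴ = 1.75×10⁻⁴ T.

B ≈ 175 μT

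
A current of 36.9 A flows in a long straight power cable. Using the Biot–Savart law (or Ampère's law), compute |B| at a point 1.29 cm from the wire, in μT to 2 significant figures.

B ≈ 570 μT

For an infinitely long straight wire, B = μ₀I/(2πd).
B = (4π×10⁻⁷ × 36.9) / (2π × 0.0129) = 5.72×10⁻⁴ T.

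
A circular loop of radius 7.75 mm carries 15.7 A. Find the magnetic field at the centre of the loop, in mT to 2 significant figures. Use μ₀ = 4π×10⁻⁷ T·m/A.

B ≈ 1.3 mT

At the centre of a circular loop the Biot–Savart law gives B = μ₀I/(2R).
B = (4π×10⁻⁷ × 15.7) / (2 × 0.00775) = 1.27×10⁻³ T.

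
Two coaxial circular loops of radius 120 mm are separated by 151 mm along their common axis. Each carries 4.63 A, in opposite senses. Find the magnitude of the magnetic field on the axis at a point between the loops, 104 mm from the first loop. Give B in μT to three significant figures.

B ≈ 9.11 μT

Each loop contributes B = μ₀IR²/[2(R²+z²)^(3/2)] on the axis, with z measured from that loop.
Loop 1 (z = 0.104 m): B₁ = 1.05×10⁻⁵ T. Loop 2 (z = 0.047 m): B₂ = 1.96×10⁻⁵ T.
The fields oppose: B = |B₁ − B₂| = 9.11×10⁻⁶ T.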